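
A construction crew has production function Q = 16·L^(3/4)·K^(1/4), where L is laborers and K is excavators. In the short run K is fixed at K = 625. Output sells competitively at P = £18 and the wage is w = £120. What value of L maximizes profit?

L* = 6561

With K = 625, MP_L = (3/4)·16·L^(-1/4)·625^(1/4) = 60·L^(-1/4).
Profit maximization for a price taker requires P·MP_L = w: 18·60·L^(-1/4) = 120.
So L^(-1/4) = 1/9, which gives L = 6561.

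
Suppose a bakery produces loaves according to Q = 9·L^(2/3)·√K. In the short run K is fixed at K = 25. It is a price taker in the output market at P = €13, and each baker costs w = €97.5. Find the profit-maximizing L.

L* = 64

With K = 25, MP_L = (2/3)·9·L^(-1/3)·25^(1/2) = 30·L^(-1/3).
Profit maximization for a price taker requires P·MP_L = w: 13·30·L^(-1/3) = 97.5.
So L^(-1/3) = 0.25, which gives L = 64.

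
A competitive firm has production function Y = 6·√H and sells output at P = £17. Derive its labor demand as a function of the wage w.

H(w) = 2601/w²

MP_H = (1/2)·6·H^(-1/2) = 3·H^(-1/2).
Setting P·MP_H = w: 51·H^(-1/2) = w.
Solving for H: H^(-1/2) = w/51, so H = (51/w)^(2).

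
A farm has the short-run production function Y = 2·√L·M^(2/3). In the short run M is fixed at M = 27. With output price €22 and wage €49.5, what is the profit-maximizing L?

With M = 27, MP_L = (1/2)·2·L^(-1/2)·27^(2/3) = 9·L^(-1/2).
Profit maximization for a price taker requires P·MP_L = w: 22·9·L^(-1/2) = 49.5.
So L^(-1/2) = 0.25, which gives L = 16.

L* = 16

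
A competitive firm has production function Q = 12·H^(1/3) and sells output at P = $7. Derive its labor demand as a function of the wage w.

H(w) = (28/w)^(3/2)

MP_H = (1/3)·12·H^(-2/3) = 4·H^(-2/3).
Setting P·MP_H = w: 28·H^(-2/3) = w.
Solving for H: H^(-2/3) = w/28, so H = (28/w)^(3/2).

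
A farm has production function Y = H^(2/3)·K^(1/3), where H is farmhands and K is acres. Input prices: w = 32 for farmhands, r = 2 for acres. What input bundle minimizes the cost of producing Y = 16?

Cost minimization requires the marginal rate of technical substitution to equal the input-price ratio: MP_H/MP_K = w/r.
Here MP_H/MP_K = (2/3)·(K/H)/(1/3) = 2·(K/H). Setting this equal to 32/2 = 16 gives K = 8H.
Substituting into Y = 16: H^(2/3)·(8H)^(1/3) = 16.
Solving, H = 8 and K = 64.

H* = 8, K* = 64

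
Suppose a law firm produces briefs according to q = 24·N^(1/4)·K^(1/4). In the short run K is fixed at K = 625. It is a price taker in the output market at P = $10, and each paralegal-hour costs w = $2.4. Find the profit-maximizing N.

With K = 625, MP_N = (1/4)·24·N^(-3/4)·625^(1/4) = 30·N^(-3/4).
Profit maximization for a price taker requires P·MP_N = w: 10·30·N^(-3/4) = 2.4.
So N^(-3/4) = 0.008, which gives N = 625.

N* = 625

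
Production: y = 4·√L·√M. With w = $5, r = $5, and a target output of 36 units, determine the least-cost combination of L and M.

L* = 9, M* = 9

Cost minimization requires the marginal rate of technical substitution to equal the input-price ratio: MP_L/MP_M = w/r.
Here MP_L/MP_M = (1/2)·(M/L)/(1/2) = (M/L). Setting this equal to 5/5 = 1 gives M = L.
Substituting into y = 36: 4·L^(1/2)·(L)^(1/2) = 36.
Solving, L = 9 and M = 9.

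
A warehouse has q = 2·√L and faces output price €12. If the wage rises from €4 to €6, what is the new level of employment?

From P·MP_L = w with MP_L = L^(-1/2), the labor demand is L(w) = (12/w)^(2).
At w = 4: L = 9. At w = 6: L = 4.

L* = 4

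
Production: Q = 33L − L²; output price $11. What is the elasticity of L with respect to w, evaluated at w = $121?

ε = -0.5

From P·MP_L = w with MP_L = 33 − 2L, labor demand is L(w) = (33 − w/11)/2.
dL/dw = −1/(22) = -1/22.
At w = 121, L = 11, so ε = (dL/dw)·(w/L) = (-1/22)·(121/11) = -0.5.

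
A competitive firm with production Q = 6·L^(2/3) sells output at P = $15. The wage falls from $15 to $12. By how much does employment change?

From P·MP_L = w with MP_L = 4·L^(-1/3), the labor demand is L(w) = (60/w)^(3).
At w = 15: L = 64. At w = 12: L = 125.
ΔL = 125 − 64 = 61.

ΔL = 61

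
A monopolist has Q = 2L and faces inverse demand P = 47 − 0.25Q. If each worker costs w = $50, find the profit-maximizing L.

L* = 22

Marginal revenue from the inverse demand is MR = 47 − 0.5Q.
The marginal product is MP_L = 2.
A monopolist hires until marginal revenue product equals the wage: MR·MP_L = w.
(47 − L)·2 = 50, so L = 22.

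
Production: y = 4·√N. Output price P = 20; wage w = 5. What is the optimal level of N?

MP_N = (1/2)·4·N^(-1/2) = 2·N^(-1/2).
Profit maximization for a price taker requires P·MP_N = w: 20·2·N^(-1/2) = 5.
So N^(-1/2) = 0.125, which gives N = 64.

N* = 64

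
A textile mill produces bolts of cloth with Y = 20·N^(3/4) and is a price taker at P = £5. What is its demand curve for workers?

N(w) = (75/w)^(4)

MP_N = (3/4)·20·N^(-1/4) = 15·N^(-1/4).
Setting P·MP_N = w: 75·N^(-1/4) = w.
Solving for N: N^(-1/4) = w/75, so N = (75/w)^(4).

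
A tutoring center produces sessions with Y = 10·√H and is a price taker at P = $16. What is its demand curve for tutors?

H(w) = 6400/w²

MP_H = (1/2)·10·H^(-1/2) = 5·H^(-1/2).
Setting P·MP_H = w: 80·H^(-1/2) = w.
Solving for H: H^(-1/2) = w/80, so H = (80/w)^(2).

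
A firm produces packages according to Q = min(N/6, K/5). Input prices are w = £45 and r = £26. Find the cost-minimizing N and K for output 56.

With a fixed-proportions technology, the cost-minimizing bundle uses no slack in either input: N/6 = K/5 = Q.
So N = 6·56 = 336 and K = 5·56 = 280.

N* = 336, K* = 280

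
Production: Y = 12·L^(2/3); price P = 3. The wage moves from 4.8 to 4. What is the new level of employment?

From P·MP_L = w with MP_L = 8·L^(-1/3), the labor demand is L(w) = (24/w)^(3).
At w = 4.8: L = 125. At w = 4: L = 216.

L* = 216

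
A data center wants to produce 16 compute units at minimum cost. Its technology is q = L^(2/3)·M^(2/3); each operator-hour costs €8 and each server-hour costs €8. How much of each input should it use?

Cost minimization requires the marginal rate of technical substitution to equal the input-price ratio: MP_L/MP_M = w/r.
Here MP_L/MP_M = (2/3)·(M/L)/(2/3) = (M/L). Setting this equal to 8/8 = 1 gives M = L.
Substituting into q = 16: L^(2/3)·(L)^(2/3) = 16.
Solving, L = 8 and M = 8.

L* = 8, M* = 8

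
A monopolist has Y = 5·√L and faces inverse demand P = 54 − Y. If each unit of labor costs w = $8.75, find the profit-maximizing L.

Marginal revenue from the inverse demand is MR = 54 − 2Y.
The marginal product is MP_L = 2.5·L^(-1/2).
A monopolist hires until marginal revenue product equals the wage: MR·MP_L = w.
At L, Y = 5·√L. Substituting and solving: (54 − 10·√L)·2.5·L^(-1/2) = 8.75 gives L = 16.

L* = 16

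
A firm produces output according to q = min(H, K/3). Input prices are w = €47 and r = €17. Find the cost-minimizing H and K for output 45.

H* = 45, K* = 135

With a fixed-proportions technology, the cost-minimizing bundle uses no slack in either input: H = K/3 = q.
So H = 45 and K = 3·45 = 135.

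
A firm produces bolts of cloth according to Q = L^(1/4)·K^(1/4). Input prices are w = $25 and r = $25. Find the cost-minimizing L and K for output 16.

L* = 256, K* = 256

Cost minimization requires the marginal rate of technical substitution to equal the input-price ratio: MP_L/MP_K = w/r.
Here MP_L/MP_K = (1/4)·(K/L)/(1/4) = (K/L). Setting this equal to 25/25 = 1 gives K = L.
Substituting into Q = 16: L^(1/4)·(L)^(1/4) = 16.
Solving, L = 256 and K = 256.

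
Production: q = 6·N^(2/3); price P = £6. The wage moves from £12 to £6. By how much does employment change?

ΔN = 56

From P·MP_N = w with MP_N = 4·N^(-1/3), the labor demand is N(w) = (24/w)^(3).
At w = 12: N = 8. At w = 6: N = 64.
ΔN = 64 − 8 = 56.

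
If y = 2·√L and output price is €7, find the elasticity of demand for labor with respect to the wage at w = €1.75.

MP_L = (1/2)·2·L^(-1/2), so P·MP_L = w gives 7·L^(-1/2) = w.
Solving, L(w) = (7/w)^(2). This is a constant-elasticity form: L ∝ w^(−2), so ε = −2.

ε = -2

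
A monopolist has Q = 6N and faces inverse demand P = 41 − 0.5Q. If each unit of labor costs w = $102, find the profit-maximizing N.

N* = 4

Marginal revenue from the inverse demand is MR = 41 − Q.
The marginal product is MP_N = 6.
A monopolist hires until marginal revenue product equals the wage: MR·MP_N = w.
(41 − 6N)·6 = 102, so N = 4.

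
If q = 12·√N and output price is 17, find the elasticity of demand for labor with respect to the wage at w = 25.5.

ε = -2

MP_N = (1/2)·12·N^(-1/2), so P·MP_N = w gives 102·N^(-1/2) = w.
Solving, N(w) = (102/w)^(2). This is a constant-elasticity form: N ∝ w^(−2), so ε = −2.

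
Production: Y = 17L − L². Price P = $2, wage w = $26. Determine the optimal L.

The marginal product of L is MP_L = 17 − 2L.
A price-taking firm hires until the value of the marginal product equals the wage: P·MP_L = w, so 2·(17 − 2L) = 26.
Then 17 − 2L = 13, giving L = 2.

L* = 2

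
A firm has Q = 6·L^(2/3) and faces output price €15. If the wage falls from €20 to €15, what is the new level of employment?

L* = 64

From P·MP_L = w with MP_L = 4·L^(-1/3), the labor demand is L(w) = (60/w)^(3).
At w = 20: L = 27. At w = 15: L = 64.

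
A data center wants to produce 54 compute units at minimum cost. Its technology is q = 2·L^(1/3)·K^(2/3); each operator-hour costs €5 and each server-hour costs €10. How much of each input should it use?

Cost minimization requires the marginal rate of technical substitution to equal the input-price ratio: MP_L/MP_K = w/r.
Here MP_L/MP_K = (1/3)·(K/L)/(2/3) = 0.5·(K/L). Setting this equal to 5/10 = 0.5 gives K = L.
Substituting into q = 54: 2·L^(1/3)·(L)^(2/3) = 54.
Solving, L = 27 and K = 27.

L* = 27, K* = 27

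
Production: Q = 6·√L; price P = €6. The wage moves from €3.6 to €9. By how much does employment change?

ΔL = -21

From P·MP_L = w with MP_L = 3·L^(-1/2), the labor demand is L(w) = (18/w)^(2).
At w = 3.6: L = 25. At w = 9: L = 4.
ΔL = 4 − 25 = -21.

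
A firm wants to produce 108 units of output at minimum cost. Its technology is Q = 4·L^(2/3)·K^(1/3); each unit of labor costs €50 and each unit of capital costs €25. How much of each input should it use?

Cost minimization requires the marginal rate of technical substitution to equal the input-price ratio: MP_L/MP_K = w/r.
Here MP_L/MP_K = (2/3)·(K/L)/(1/3) = 2·(K/L). Setting this equal to 50/25 = 2 gives K = L.
Substituting into Q = 108: 4·L^(2/3)·(L)^(1/3) = 108.
Solving, L = 27 and K = 27.

L* = 27, K* = 27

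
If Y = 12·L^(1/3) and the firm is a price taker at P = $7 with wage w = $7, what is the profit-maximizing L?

L* = 8

MP_L = (1/3)·12·L^(-2/3) = 4·L^(-2/3).
Profit maximization for a price taker requires P·MP_L = w: 7·4·L^(-2/3) = 7.
So L^(-2/3) = 0.25, which gives L = 8.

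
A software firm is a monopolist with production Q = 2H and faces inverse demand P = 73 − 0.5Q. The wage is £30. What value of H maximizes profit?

H* = 29

Marginal revenue from the inverse demand is MR = 73 − Q.
The marginal product is MP_H = 2.
A monopolist hires until marginal revenue product equals the wage: MR·MP_H = w.
(73 − 2H)·2 = 30, so H = 29.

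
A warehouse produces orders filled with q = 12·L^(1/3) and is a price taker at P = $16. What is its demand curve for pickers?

L(w) = (64/w)^(3/2)

MP_L = (1/3)·12·L^(-2/3) = 4·L^(-2/3).
Setting P·MP_L = w: 64·L^(-2/3) = w.
Solving for L: L^(-2/3) = w/64, so L = (64/w)^(3/2).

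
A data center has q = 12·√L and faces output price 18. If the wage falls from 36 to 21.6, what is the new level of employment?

L* = 25

From P·MP_L = w with MP_L = 6·L^(-1/2), the labor demand is L(w) = (108/w)^(2).
At w = 36: L = 9. At w = 21.6: L = 25.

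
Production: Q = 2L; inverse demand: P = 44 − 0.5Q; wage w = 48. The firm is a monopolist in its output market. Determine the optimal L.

L* = 10

Marginal revenue from the inverse demand is MR = 44 − Q.
The marginal product is MP_L = 2.
A monopolist hires until marginal revenue product equals the wage: MR·MP_L = w.
(44 − 2L)·2 = 48, so L = 10.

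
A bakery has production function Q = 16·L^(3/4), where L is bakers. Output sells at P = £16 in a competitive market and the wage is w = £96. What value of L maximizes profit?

L* = 16

MP_L = (3/4)·16·L^(-1/4) = 12·L^(-1/4).
Profit maximization for a price taker requires P·MP_L = w: 16·12·L^(-1/4) = 96.
So L^(-1/4) = 0.5, which gives L = 16.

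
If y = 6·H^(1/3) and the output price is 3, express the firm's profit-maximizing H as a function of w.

H(w) = (6/w)^(3/2)

MP_H = (1/3)·6·H^(-2/3) = 2·H^(-2/3).
Setting P·MP_H = w: 6·H^(-2/3) = w.
Solving for H: H^(-2/3) = w/6, so H = (6/w)^(3/2).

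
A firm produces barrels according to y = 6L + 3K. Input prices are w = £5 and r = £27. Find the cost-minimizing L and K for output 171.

The inputs are perfect substitutes, so the firm uses whichever has the lower cost per unit of output.
Cost per unit of output via L is w/6 = 5/6; via K it is r/3 = 9. L is cheaper.
Producing y = 171 with L alone: L = 28.5, K = 0.

L* = 28.5, K* = 0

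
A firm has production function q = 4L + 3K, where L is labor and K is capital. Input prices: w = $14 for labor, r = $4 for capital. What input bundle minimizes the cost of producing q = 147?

The inputs are perfect substitutes, so the firm uses whichever has the lower cost per unit of output.
Cost per unit of output via L is w/4 = 3.5; via K it is r/3 = 4/3. K is cheaper.
Producing q = 147 with K alone: L = 0, K = 49.

L* = 0, K* = 49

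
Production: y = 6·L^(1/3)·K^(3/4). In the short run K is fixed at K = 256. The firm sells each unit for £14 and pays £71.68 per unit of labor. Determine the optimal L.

With K = 256, MP_L = (1/3)·6·L^(-2/3)·256^(3/4) = 128·L^(-2/3).
Profit maximization for a price taker requires P·MP_L = w: 14·128·L^(-2/3) = 71.68.
So L^(-2/3) = 0.04, which gives L = 125.

L* = 125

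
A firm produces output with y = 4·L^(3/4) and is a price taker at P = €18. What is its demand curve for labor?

L(w) = 8503056/w^(4)

MP_L = (3/4)·4·L^(-1/4) = 3·L^(-1/4).
Setting P·MP_L = w: 54·L^(-1/4) = w.
Solving for L: L^(-1/4) = w/54, so L = (54/w)^(4).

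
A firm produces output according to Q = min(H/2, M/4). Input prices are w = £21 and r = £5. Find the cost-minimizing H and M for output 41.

With a fixed-proportions technology, the cost-minimizing bundle uses no slack in either input: H/2 = M/4 = Q.
So H = 2·41 = 82 and M = 4·41 = 164.

H* = 82, M* = 164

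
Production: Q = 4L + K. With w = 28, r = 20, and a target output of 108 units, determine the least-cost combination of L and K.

The inputs are perfect substitutes, so the firm uses whichever has the lower cost per unit of output.
Cost per unit of output via L is 7; via K it is 20. L is cheaper.
Producing Q = 108 with L alone: L = 27, K = 0.

L* = 27, K* = 0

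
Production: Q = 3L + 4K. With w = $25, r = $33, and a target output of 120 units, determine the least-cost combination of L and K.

L* = 0, K* = 30

The inputs are perfect substitutes, so the firm uses whichever has the lower cost per unit of output.
Cost per unit of output via L is w/3 = 25/3; via K it is r/4 = 8.25. K is cheaper.
Producing Q = 120 with K alone: L = 0, K = 30.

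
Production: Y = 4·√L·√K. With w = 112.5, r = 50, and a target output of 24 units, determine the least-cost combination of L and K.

Cost minimization requires the marginal rate of technical substitution to equal the input-price ratio: MP_L/MP_K = w/r.
Here MP_L/MP_K = (1/2)·(K/L)/(1/2) = (K/L). Setting this equal to 112.5/50 = 2.25 gives K = 2.25L.
Substituting into Y = 24: 4·L^(1/2)·(2.25L)^(1/2) = 24.
Solving, L = 4 and K = 9.

L* = 4, K* = 9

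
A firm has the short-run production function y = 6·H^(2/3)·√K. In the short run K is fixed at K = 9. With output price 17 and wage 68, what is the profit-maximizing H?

With K = 9, MP_H = (2/3)·6·H^(-1/3)·9^(1/2) = 12·H^(-1/3).
Profit maximization for a price taker requires P·MP_H = w: 17·12·H^(-1/3) = 68.
So H^(-1/3) = 1/3, which gives H = 27.

H* = 27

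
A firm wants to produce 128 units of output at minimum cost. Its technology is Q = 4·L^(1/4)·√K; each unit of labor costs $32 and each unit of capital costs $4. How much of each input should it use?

Cost minimization requires the marginal rate of technical substitution to equal the input-price ratio: MP_L/MP_K = w/r.
Here MP_L/MP_K = (1/4)·(K/L)/(1/2) = 0.5·(K/L). Setting this equal to 32/4 = 8 gives K = 16L.
Substituting into Q = 128: 4·L^(1/4)·(16L)^(1/2) = 128.
Solving, L = 16 and K = 256.

L* = 16, K* = 256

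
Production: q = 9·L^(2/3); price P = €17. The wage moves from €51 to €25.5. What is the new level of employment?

From P·MP_L = w with MP_L = 6·L^(-1/3), the labor demand is L(w) = (102/w)^(3).
At w = 51: L = 8. At w = 25.5: L = 64.

L* = 64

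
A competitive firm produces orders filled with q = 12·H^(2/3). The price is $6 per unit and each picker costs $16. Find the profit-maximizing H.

H* = 27

MP_H = (2/3)·12·H^(-1/3) = 8·H^(-1/3).
Profit maximization for a price taker requires P·MP_H = w: 6·8·H^(-1/3) = 16.
So H^(-1/3) = 1/3, which gives H = 27.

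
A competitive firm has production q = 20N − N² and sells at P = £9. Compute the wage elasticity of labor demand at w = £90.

From P·MP_N = w with MP_N = 20 − 2N, labor demand is N(w) = (20 − w/9)/2.
dN/dw = −1/(18) = -1/18.
At w = 90, N = 5, so ε = (dN/dw)·(w/N) = (-1/18)·(90/5) = -1.

ε = -1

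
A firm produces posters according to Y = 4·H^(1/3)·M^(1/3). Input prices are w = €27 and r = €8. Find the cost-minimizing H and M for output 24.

Cost minimization requires the marginal rate of technical substitution to equal the input-price ratio: MP_H/MP_M = w/r.
Here MP_H/MP_M = (1/3)·(M/H)/(1/3) = (M/H). Setting this equal to 27/8 = 3.375 gives M = 3.375H.
Substituting into Y = 24: 4·H^(1/3)·(3.375H)^(1/3) = 24.
Solving, H = 8 and M = 27.

H* = 8, M* = 27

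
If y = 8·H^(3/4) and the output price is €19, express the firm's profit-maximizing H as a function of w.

MP_H = (3/4)·8·H^(-1/4) = 6·H^(-1/4).
Setting P·MP_H = w: 114·H^(-1/4) = w.
Solving for H: H^(-1/4) = w/114, so H = (114/w)^(4).

H(w) = (114/w)^(4)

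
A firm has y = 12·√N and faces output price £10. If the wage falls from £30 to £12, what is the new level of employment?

N* = 25

From P·MP_N = w with MP_N = 6·N^(-1/2), the labor demand is N(w) = (60/w)^(2).
At w = 30: N = 4. At w = 12: N = 25.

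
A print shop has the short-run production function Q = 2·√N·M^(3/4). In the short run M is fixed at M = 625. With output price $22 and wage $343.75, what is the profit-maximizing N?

With M = 625, MP_N = (1/2)·2·N^(-1/2)·625^(3/4) = 125·N^(-1/2).
Profit maximization for a price taker requires P·MP_N = w: 22·125·N^(-1/2) = 343.75.
So N^(-1/2) = 0.125, which gives N = 64.

N* = 64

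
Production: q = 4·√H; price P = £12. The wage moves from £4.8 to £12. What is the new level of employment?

H* = 4

From P·MP_H = w with MP_H = 2·H^(-1/2), the labor demand is H(w) = (24/w)^(2).
At w = 4.8: H = 25. At w = 12: H = 4.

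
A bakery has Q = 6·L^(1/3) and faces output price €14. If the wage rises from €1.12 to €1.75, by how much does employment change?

From P·MP_L = w with MP_L = 2·L^(-2/3), the labor demand is L(w) = (28/w)^(3/2).
At w = 1.12: L = 125. At w = 1.75: L = 64.
ΔL = 64 − 125 = -61.

ΔL = -61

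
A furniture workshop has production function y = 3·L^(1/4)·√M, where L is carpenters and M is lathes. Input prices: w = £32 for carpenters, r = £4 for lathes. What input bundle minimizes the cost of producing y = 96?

Cost minimization requires the marginal rate of technical substitution to equal the input-price ratio: MP_L/MP_M = w/r.
Here MP_L/MP_M = (1/4)·(M/L)/(1/2) = 0.5·(M/L). Setting this equal to 32/4 = 8 gives M = 16L.
Substituting into y = 96: 3·L^(1/4)·(16L)^(1/2) = 96.
Solving, L = 16 and M = 256.

L* = 16, M* = 256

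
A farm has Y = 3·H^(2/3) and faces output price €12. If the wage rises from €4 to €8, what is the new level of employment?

From P·MP_H = w with MP_H = 2·H^(-1/3), the labor demand is H(w) = (24/w)^(3).
At w = 4: H = 216. At w = 8: H = 27.

H* = 27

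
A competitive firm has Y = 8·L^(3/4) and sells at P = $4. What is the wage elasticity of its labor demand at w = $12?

ε = -4

MP_L = (3/4)·8·L^(-1/4), so P·MP_L = w gives 24·L^(-1/4) = w.
Solving, L(w) = (24/w)^(4). This is a constant-elasticity form: L ∝ w^(−4), so ε = −4.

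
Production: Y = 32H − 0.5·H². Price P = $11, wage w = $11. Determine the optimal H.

H* = 31

The marginal product of H is MP_H = 32 − H.
A price-taking firm hires until the value of the marginal product equals the wage: P·MP_H = w, so 11·(32 − H) = 11.
Then 32 − H = 1, giving H = 31.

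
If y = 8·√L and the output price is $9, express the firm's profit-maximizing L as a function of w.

L(w) = 1296/w²

MP_L = (1/2)·8·L^(-1/2) = 4·L^(-1/2).
Setting P·MP_L = w: 36·L^(-1/2) = w.
Solving for L: L^(-1/2) = w/36, so L = (36/w)^(2).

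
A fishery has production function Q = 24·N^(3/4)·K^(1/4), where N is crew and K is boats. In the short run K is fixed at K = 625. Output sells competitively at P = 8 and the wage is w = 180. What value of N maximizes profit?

N* = 256

With K = 625, MP_N = (3/4)·24·N^(-1/4)·625^(1/4) = 90·N^(-1/4).
Profit maximization for a price taker requires P·MP_N = w: 8·90·N^(-1/4) = 180.
So N^(-1/4) = 0.25, which gives N = 256.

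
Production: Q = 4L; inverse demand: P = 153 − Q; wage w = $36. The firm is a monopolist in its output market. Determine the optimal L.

Marginal revenue from the inverse demand is MR = 153 − 2Q.
The marginal product is MP_L = 4.
A monopolist hires until marginal revenue product equals the wage: MR·MP_L = w.
(153 − 8L)·4 = 36, so L = 18.

L* = 18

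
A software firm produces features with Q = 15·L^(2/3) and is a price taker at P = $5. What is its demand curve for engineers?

L(w) = 125000/w³

MP_L = (2/3)·15·L^(-1/3) = 10·L^(-1/3).
Setting P·MP_L = w: 50·L^(-1/3) = w.
Solving for L: L^(-1/3) = w/50, so L = (50/w)^(3).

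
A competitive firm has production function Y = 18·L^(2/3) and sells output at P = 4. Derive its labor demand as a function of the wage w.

MP_L = (2/3)·18·L^(-1/3) = 12·L^(-1/3).
Setting P·MP_L = w: 48·L^(-1/3) = w.
Solving for L: L^(-1/3) = w/48, so L = (48/w)^(3).

L(w) = 110592/w³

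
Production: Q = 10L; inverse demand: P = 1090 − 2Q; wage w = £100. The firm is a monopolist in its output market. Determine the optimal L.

Marginal revenue from the inverse demand is MR = 1090 − 4Q.
The marginal product is MP_L = 10.
A monopolist hires until marginal revenue product equals the wage: MR·MP_L = w.
(1090 − 40L)·10 = 100, so L = 27.

L* = 27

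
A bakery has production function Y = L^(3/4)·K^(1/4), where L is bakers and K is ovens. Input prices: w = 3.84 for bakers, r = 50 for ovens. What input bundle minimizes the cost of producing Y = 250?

L* = 625, K* = 16

Cost minimization requires the marginal rate of technical substitution to equal the input-price ratio: MP_L/MP_K = w/r.
Here MP_L/MP_K = (3/4)·(K/L)/(1/4) = 3·(K/L). Setting this equal to 3.84/50 = 0.0768 gives K = 0.0256L.
Substituting into Y = 250: L^(3/4)·(0.0256L)^(1/4) = 250.
Solving, L = 625 and K = 16.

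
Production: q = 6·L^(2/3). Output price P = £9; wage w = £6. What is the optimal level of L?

L* = 216

MP_L = (2/3)·6·L^(-1/3) = 4·L^(-1/3).
Profit maximization for a price taker requires P·MP_L = w: 9·4·L^(-1/3) = 6.
So L^(-1/3) = 1/6, which gives L = 216.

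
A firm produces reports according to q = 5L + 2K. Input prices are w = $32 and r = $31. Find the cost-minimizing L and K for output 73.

The inputs are perfect substitutes, so the firm uses whichever has the lower cost per unit of output.
Cost per unit of output via L is w/5 = 6.4; via K it is r/2 = 15.5. L is cheaper.
Producing q = 73 with L alone: L = 14.6, K = 0.

L* = 14.6, K* = 0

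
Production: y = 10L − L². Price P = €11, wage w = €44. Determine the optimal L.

L* = 3

The marginal product of L is MP_L = 10 − 2L.
A price-taking firm hires until the value of the marginal product equals the wage: P·MP_L = w, so 11·(10 − 2L) = 44.
Then 10 − 2L = 4, giving L = 3.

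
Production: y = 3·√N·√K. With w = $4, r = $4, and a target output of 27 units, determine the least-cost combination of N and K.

N* = 9, K* = 9

Cost minimization requires the marginal rate of technical substitution to equal the input-price ratio: MP_N/MP_K = w/r.
Here MP_N/MP_K = (1/2)·(K/N)/(1/2) = (K/N). Setting this equal to 4/4 = 1 gives K = N.
Substituting into y = 27: 3·N^(1/2)·(N)^(1/2) = 27.
Solving, N = 9 and K = 9.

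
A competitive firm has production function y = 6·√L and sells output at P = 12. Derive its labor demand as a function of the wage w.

MP_L = (1/2)·6·L^(-1/2) = 3·L^(-1/2).
Setting P·MP_L = w: 36·L^(-1/2) = w.
Solving for L: L^(-1/2) = w/36, so L = (36/w)^(2).

L(w) = 1296/w²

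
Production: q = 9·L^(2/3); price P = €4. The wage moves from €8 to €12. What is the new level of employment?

From P·MP_L = w with MP_L = 6·L^(-1/3), the labor demand is L(w) = (24/w)^(3).
At w = 8: L = 27. At w = 12: L = 8.

L* = 8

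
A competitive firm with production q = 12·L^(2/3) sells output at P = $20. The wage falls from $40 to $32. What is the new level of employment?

From P·MP_L = w with MP_L = 8·L^(-1/3), the labor demand is L(w) = (160/w)^(3).
At w = 40: L = 64. At w = 32: L = 125.

L* = 125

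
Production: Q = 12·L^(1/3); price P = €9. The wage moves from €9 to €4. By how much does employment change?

From P·MP_L = w with MP_L = 4·L^(-2/3), the labor demand is L(w) = (36/w)^(3/2).
At w = 9: L = 8. At w = 4: L = 27.
ΔL = 27 − 8 = 19.

ΔL = 19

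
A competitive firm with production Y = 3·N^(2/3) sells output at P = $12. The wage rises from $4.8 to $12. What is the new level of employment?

From P·MP_N = w with MP_N = 2·N^(-1/3), the labor demand is N(w) = (24/w)^(3).
At w = 4.8: N = 125. At w = 12: N = 8.

N* = 8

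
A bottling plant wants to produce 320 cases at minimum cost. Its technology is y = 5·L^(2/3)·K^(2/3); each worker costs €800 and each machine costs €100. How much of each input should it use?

Cost minimization requires the marginal rate of technical substitution to equal the input-price ratio: MP_L/MP_K = w/r.
Here MP_L/MP_K = (2/3)·(K/L)/(2/3) = (K/L). Setting this equal to 800/100 = 8 gives K = 8L.
Substituting into y = 320: 5·L^(2/3)·(8L)^(2/3) = 320.
Solving, L = 8 and K = 64.

L* = 8, K* = 64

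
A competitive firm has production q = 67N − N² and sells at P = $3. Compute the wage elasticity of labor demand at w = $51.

From P·MP_N = w with MP_N = 67 − 2N, labor demand is N(w) = (67 − w/3)/2.
dN/dw = −1/(6) = -1/6.
At w = 51, N = 25, so ε = (dN/dw)·(w/N) = (-1/6)·(51/25) = -0.34.

ε = -0.34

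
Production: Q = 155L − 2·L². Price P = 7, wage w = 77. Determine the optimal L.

L* = 36

The marginal product of L is MP_L = 155 − 4L.
A price-taking firm hires until the value of the marginal product equals the wage: P·MP_L = w, so 7·(155 − 4L) = 77.
Then 155 − 4L = 11, giving L = 36.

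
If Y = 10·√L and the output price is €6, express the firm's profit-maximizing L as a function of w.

MP_L = (1/2)·10·L^(-1/2) = 5·L^(-1/2).
Setting P·MP_L = w: 30·L^(-1/2) = w.
Solving for L: L^(-1/2) = w/30, so L = (30/w)^(2).

L(w) = 900/w²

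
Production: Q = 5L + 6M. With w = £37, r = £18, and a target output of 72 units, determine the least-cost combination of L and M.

The inputs are perfect substitutes, so the firm uses whichever has the lower cost per unit of output.
Cost per unit of output via L is w/5 = 7.4; via M it is r/6 = 3. M is cheaper.
Producing Q = 72 with M alone: L = 0, M = 12.

L* = 0, M* = 12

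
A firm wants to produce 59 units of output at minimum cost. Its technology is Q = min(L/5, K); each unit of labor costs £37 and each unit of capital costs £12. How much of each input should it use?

With a fixed-proportions technology, the cost-minimizing bundle uses no slack in either input: L/5 = K = Q.
So L = 5·59 = 295 and K = 59.

L* = 295, K* = 59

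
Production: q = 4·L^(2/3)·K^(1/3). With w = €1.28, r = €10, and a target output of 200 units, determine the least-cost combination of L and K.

L* = 125, K* = 8

Cost minimization requires the marginal rate of technical substitution to equal the input-price ratio: MP_L/MP_K = w/r.
Here MP_L/MP_K = (2/3)·(K/L)/(1/3) = 2·(K/L). Setting this equal to 1.28/10 = 0.128 gives K = 0.064L.
Substituting into q = 200: 4·L^(2/3)·(0.064L)^(1/3) = 200.
Solving, L = 125 and K = 8.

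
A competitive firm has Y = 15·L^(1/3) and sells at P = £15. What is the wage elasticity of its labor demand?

MP_L = (1/3)·15·L^(-2/3), so P·MP_L = w gives 75·L^(-2/3) = w.
Solving, L(w) = (75/w)^(3/2). This is a constant-elasticity form: L ∝ w^(−3/2), so ε = −3/2.

ε = -1.5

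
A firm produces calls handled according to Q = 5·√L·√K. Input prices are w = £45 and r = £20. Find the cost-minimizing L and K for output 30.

Cost minimization requires the marginal rate of technical substitution to equal the input-price ratio: MP_L/MP_K = w/r.
Here MP_L/MP_K = (1/2)·(K/L)/(1/2) = (K/L). Setting this equal to 45/20 = 2.25 gives K = 2.25L.
Substituting into Q = 30: 5·L^(1/2)·(2.25L)^(1/2) = 30.
Solving, L = 4 and K = 9.

L* = 4, K* = 9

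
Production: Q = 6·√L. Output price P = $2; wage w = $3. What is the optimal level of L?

MP_L = (1/2)·6·L^(-1/2) = 3·L^(-1/2).
Profit maximization for a price taker requires P·MP_L = w: 2·3·L^(-1/2) = 3.
So L^(-1/2) = 0.5, which gives L = 4.

L* = 4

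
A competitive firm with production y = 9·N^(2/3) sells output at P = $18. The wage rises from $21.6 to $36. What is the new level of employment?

N* = 27

From P·MP_N = w with MP_N = 6·N^(-1/3), the labor demand is N(w) = (108/w)^(3).
At w = 21.6: N = 125. At w = 36: N = 27.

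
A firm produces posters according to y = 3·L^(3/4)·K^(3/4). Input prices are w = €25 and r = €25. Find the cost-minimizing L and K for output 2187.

L* = 81, K* = 81

Cost minimization requires the marginal rate of technical substitution to equal the input-price ratio: MP_L/MP_K = w/r.
Here MP_L/MP_K = (3/4)·(K/L)/(3/4) = (K/L). Setting this equal to 25/25 = 1 gives K = L.
Substituting into y = 2187: 3·L^(3/4)·(L)^(3/4) = 2187.
Solving, L = 81 and K = 81.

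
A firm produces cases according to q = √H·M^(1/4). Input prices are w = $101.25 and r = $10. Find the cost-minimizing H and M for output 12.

H* = 16, M* = 81

Cost minimization requires the marginal rate of technical substitution to equal the input-price ratio: MP_H/MP_M = w/r.
Here MP_H/MP_M = (1/2)·(M/H)/(1/4) = 2·(M/H). Setting this equal to 101.25/10 = 10.125 gives M = 5.0625H.
Substituting into q = 12: H^(1/2)·(5.0625H)^(1/4) = 12.
Solving, H = 16 and M = 81.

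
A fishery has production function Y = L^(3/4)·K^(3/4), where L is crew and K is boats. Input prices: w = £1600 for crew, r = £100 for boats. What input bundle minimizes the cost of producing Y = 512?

L* = 16, K* = 256

Cost minimization requires the marginal rate of technical substitution to equal the input-price ratio: MP_L/MP_K = w/r.
Here MP_L/MP_K = (3/4)·(K/L)/(3/4) = (K/L). Setting this equal to 1600/100 = 16 gives K = 16L.
Substituting into Y = 512: L^(3/4)·(16L)^(3/4) = 512.
Solving, L = 16 and K = 256.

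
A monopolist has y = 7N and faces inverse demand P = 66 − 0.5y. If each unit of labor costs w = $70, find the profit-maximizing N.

Marginal revenue from the inverse demand is MR = 66 − y.
The marginal product is MP_N = 7.
A monopolist hires until marginal revenue product equals the wage: MR·MP_N = w.
(66 − 7N)·7 = 70, so N = 8.

N* = 8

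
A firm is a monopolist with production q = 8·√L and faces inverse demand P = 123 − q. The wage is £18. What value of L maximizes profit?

L* = 36

Marginal revenue from the inverse demand is MR = 123 − 2q.
The marginal product is MP_L = 4·L^(-1/2).
A monopolist hires until marginal revenue product equals the wage: MR·MP_L = w.
At L, q = 8·√L. Substituting and solving: (123 − 16·√L)·4·L^(-1/2) = 18 gives L = 36.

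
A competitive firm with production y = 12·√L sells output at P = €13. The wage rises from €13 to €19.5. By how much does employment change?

ΔL = -20

From P·MP_L = w with MP_L = 6·L^(-1/2), the labor demand is L(w) = (78/w)^(2).
At w = 13: L = 36. At w = 19.5: L = 16.
ΔL = 16 − 36 = -20.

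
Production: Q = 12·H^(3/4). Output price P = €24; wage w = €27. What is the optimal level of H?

MP_H = (3/4)·12·H^(-1/4) = 9·H^(-1/4).
Profit maximization for a price taker requires P·MP_H = w: 24·9·H^(-1/4) = 27.
So H^(-1/4) = 0.125, which gives H = 4096.

H* = 4096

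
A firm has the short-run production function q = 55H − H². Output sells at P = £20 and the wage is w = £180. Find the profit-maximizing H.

The marginal product of H is MP_H = 55 − 2H.
A price-taking firm hires until the value of the marginal product equals the wage: P·MP_H = w, so 20·(55 − 2H) = 180.
Then 55 − 2H = 9, giving H = 23.

H* = 23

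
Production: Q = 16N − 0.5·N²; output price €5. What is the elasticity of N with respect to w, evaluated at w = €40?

From P·MP_N = w with MP_N = 16 − N, labor demand is N(w) = 16 − w/5.
dN/dw = −1/(5) = -0.2.
At w = 40, N = 8, so ε = (dN/dw)·(w/N) = (-0.2)·(40/8) = -1.

ε = -1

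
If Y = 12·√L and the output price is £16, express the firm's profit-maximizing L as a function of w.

L(w) = 9216/w²

MP_L = (1/2)·12·L^(-1/2) = 6·L^(-1/2).
Setting P·MP_L = w: 96·L^(-1/2) = w.
Solving for L: L^(-1/2) = w/96, so L = (96/w)^(2).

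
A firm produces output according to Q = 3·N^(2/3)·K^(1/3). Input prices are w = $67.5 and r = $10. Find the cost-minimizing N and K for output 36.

Cost minimization requires the marginal rate of technical substitution to equal the input-price ratio: MP_N/MP_K = w/r.
Here MP_N/MP_K = (2/3)·(K/N)/(1/3) = 2·(K/N). Setting this equal to 67.5/10 = 6.75 gives K = 3.375N.
Substituting into Q = 36: 3·N^(2/3)·(3.375N)^(1/3) = 36.
Solving, N = 8 and K = 27.

N* = 8, K* = 27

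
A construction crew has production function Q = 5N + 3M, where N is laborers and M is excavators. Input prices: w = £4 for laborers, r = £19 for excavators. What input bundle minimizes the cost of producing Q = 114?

The inputs are perfect substitutes, so the firm uses whichever has the lower cost per unit of output.
Cost per unit of output via N is w/5 = 0.8; via M it is r/3 = 19/3. N is cheaper.
Producing Q = 114 with N alone: N = 22.8, M = 0.

N* = 22.8, M* = 0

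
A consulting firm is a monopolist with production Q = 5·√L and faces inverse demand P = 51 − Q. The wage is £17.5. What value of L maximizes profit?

L* = 9

Marginal revenue from the inverse demand is MR = 51 − 2Q.
The marginal product is MP_L = 2.5·L^(-1/2).
A monopolist hires until marginal revenue product equals the wage: MR·MP_L = w.
At L, Q = 5·√L. Substituting and solving: (51 − 10·√L)·2.5·L^(-1/2) = 17.5 gives L = 9.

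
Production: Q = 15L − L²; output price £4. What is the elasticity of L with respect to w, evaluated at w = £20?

ε = -0.5

From P·MP_L = w with MP_L = 15 − 2L, labor demand is L(w) = (15 − w/4)/2.
dL/dw = −1/(8) = -0.125.
At w = 20, L = 5, so ε = (dL/dw)·(w/L) = (-0.125)·(20/5) = -0.5.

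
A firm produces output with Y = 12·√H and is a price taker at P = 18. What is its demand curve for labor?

MP_H = (1/2)·12·H^(-1/2) = 6·H^(-1/2).
Setting P·MP_H = w: 108·H^(-1/2) = w.
Solving for H: H^(-1/2) = w/108, so H = (108/w)^(2).

H(w) = 11664/w²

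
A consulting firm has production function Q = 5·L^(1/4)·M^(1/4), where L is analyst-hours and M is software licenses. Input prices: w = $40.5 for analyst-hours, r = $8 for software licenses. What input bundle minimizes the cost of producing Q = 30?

Cost minimization requires the marginal rate of technical substitution to equal the input-price ratio: MP_L/MP_M = w/r.
Here MP_L/MP_M = (1/4)·(M/L)/(1/4) = (M/L). Setting this equal to 40.5/8 = 5.0625 gives M = 5.0625L.
Substituting into Q = 30: 5·L^(1/4)·(5.0625L)^(1/4) = 30.
Solving, L = 16 and M = 81.

L* = 16, M* = 81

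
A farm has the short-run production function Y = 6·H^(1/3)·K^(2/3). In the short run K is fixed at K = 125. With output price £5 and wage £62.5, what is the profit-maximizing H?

With K = 125, MP_H = (1/3)·6·H^(-2/3)·125^(2/3) = 50·H^(-2/3).
Profit maximization for a price taker requires P·MP_H = w: 5·50·H^(-2/3) = 62.5.
So H^(-2/3) = 0.25, which gives H = 8.

H* = 8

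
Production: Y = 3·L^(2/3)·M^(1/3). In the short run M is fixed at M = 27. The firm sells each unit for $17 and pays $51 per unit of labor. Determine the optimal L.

L* = 8

With M = 27, MP_L = (2/3)·3·L^(-1/3)·27^(1/3) = 6·L^(-1/3).
Profit maximization for a price taker requires P·MP_L = w: 17·6·L^(-1/3) = 51.
So L^(-1/3) = 0.5, which gives L = 8.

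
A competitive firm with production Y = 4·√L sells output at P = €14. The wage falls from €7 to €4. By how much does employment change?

From P·MP_L = w with MP_L = 2·L^(-1/2), the labor demand is L(w) = (28/w)^(2).
At w = 7: L = 16. At w = 4: L = 49.
ΔL = 49 − 16 = 33.

ΔL = 33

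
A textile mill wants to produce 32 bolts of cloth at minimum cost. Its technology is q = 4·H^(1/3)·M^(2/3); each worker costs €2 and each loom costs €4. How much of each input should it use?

H* = 8, M* = 8

Cost minimization requires the marginal rate of technical substitution to equal the input-price ratio: MP_H/MP_M = w/r.
Here MP_H/MP_M = (1/3)·(M/H)/(2/3) = 0.5·(M/H). Setting this equal to 2/4 = 0.5 gives M = H.
Substituting into q = 32: 4·H^(1/3)·(H)^(2/3) = 32.
Solving, H = 8 and M = 8.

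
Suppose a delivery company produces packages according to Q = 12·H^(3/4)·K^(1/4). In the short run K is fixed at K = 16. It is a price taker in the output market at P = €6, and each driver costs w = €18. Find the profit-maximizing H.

H* = 1296

With K = 16, MP_H = (3/4)·12·H^(-1/4)·16^(1/4) = 18·H^(-1/4).
Profit maximization for a price taker requires P·MP_H = w: 6·18·H^(-1/4) = 18.
So H^(-1/4) = 1/6, which gives H = 1296.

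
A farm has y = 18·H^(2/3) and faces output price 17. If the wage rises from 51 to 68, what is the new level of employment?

From P·MP_H = w with MP_H = 12·H^(-1/3), the labor demand is H(w) = (204/w)^(3).
At w = 51: H = 64. At w = 68: H = 27.

H* = 27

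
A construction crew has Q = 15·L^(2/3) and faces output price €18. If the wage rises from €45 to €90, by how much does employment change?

ΔL = -56

From P·MP_L = w with MP_L = 10·L^(-1/3), the labor demand is L(w) = (180/w)^(3).
At w = 45: L = 64. At w = 90: L = 8.
ΔL = 8 − 64 = -56.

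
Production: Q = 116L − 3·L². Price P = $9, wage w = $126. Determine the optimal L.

L* = 17

The marginal product of L is MP_L = 116 − 6L.
A price-taking firm hires until the value of the marginal product equals the wage: P·MP_L = w, so 9·(116 − 6L) = 126.
Then 116 − 6L = 14, giving L = 17.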